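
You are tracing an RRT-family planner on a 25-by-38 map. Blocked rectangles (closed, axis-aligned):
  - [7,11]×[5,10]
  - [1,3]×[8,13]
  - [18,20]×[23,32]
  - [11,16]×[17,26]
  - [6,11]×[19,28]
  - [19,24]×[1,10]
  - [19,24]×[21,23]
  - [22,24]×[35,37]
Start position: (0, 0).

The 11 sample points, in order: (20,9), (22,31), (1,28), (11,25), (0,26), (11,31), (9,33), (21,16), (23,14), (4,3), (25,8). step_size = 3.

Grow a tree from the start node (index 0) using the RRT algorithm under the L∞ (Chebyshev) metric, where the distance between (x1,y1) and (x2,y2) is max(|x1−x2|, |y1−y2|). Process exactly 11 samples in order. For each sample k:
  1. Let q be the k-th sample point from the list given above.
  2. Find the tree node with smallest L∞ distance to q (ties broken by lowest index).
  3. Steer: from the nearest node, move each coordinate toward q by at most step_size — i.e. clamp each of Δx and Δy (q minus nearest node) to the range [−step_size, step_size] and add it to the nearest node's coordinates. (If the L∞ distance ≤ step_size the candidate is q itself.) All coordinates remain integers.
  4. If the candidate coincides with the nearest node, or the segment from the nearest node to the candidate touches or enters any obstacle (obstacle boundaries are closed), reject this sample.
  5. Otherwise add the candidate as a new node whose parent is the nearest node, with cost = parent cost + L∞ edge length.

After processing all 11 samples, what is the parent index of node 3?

1. q=(20,9) nearest=0 d=20 new=(3,3) → add node 1 parent=0 cost=3
2. q=(22,31) nearest=1 d=28 new=(6,6) → add node 2 parent=1 cost=6
3. q=(1,28) nearest=2 d=22 new=(3,9) → blocked by [1,3]×[8,13], reject
4. q=(11,25) nearest=2 d=19 new=(9,9) → blocked by [7,11]×[5,10], reject
5. q=(0,26) nearest=2 d=20 new=(3,9) → blocked by [1,3]×[8,13], reject
6. q=(11,31) nearest=2 d=25 new=(9,9) → blocked by [7,11]×[5,10], reject
7. q=(9,33) nearest=2 d=27 new=(9,9) → blocked by [7,11]×[5,10], reject
8. q=(21,16) nearest=2 d=15 new=(9,9) → blocked by [7,11]×[5,10], reject
9. q=(23,14) nearest=2 d=17 new=(9,9) → blocked by [7,11]×[5,10], reject
10. q=(4,3) nearest=1 d=1 new=(4,3) → add node 3 parent=1 cost=4
11. q=(25,8) nearest=2 d=19 new=(9,8) → blocked by [7,11]×[5,10], reject

Parent of node 3: 1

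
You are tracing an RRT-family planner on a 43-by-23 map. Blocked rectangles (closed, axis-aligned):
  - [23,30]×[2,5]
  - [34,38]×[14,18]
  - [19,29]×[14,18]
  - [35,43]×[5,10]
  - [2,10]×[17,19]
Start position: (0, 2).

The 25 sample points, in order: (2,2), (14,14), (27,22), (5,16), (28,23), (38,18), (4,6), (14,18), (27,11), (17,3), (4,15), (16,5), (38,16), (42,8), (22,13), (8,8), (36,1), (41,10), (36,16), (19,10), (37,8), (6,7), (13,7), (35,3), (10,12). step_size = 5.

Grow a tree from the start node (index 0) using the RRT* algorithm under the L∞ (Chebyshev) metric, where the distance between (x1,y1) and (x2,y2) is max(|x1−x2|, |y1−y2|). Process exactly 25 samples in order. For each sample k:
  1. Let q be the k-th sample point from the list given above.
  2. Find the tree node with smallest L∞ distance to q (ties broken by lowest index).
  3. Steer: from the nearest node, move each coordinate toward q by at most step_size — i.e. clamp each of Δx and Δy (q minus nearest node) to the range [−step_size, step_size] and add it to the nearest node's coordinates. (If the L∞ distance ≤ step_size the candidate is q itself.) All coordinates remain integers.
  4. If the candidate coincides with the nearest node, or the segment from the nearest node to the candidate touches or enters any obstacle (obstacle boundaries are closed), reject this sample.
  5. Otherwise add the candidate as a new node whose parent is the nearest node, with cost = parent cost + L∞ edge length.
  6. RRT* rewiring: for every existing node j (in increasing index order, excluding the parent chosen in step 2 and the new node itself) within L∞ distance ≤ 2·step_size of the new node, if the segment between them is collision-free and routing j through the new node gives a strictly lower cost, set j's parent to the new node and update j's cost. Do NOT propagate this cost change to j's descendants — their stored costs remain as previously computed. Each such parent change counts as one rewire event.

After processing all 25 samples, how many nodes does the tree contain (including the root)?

1. q=(2,2) nearest=0 d=2 new=(2,2) → add node 1 parent=0 cost=2
2. q=(14,14) nearest=1 d=12 new=(7,7) → add node 2 parent=1 cost=7
3. q=(27,22) nearest=2 d=20 new=(12,12) → add node 3 parent=2 cost=12
4. q=(5,16) nearest=3 d=7 new=(7,16) → add node 4 parent=3 cost=17
5. q=(28,23) nearest=3 d=16 new=(17,17) → add node 5 parent=3 cost=17
6. q=(38,18) nearest=5 d=21 new=(22,18) → blocked by [19,29]×[14,18], reject
7. q=(4,6) nearest=2 d=3 new=(4,6) → add node 6 parent=2 cost=10
8. q=(14,18) nearest=5 d=3 new=(14,18) → add node 7 parent=5 cost=20
9. q=(27,11) nearest=5 d=10 new=(22,12) → blocked by [19,29]×[14,18], reject
10. q=(17,3) nearest=3 d=9 new=(17,7) → add node 8 parent=3 cost=17
11. q=(4,15) nearest=4 d=3 new=(4,15) → add node 9 parent=4 cost=20
12. q=(16,5) nearest=8 d=2 new=(16,5) → add node 10 parent=8 cost=19
13. q=(38,16) nearest=5 d=21 new=(22,16) → blocked by [19,29]×[14,18], reject
14. q=(42,8) nearest=5 d=25 new=(22,12) → blocked by [19,29]×[14,18], reject
15. q=(22,13) nearest=5 d=5 new=(22,13) → blocked by [19,29]×[14,18], reject
16. q=(8,8) nearest=2 d=1 new=(8,8) → add node 11 parent=2 cost=8; rewire 4→11 (16<17); rewire 7→11 (18<20); rewire 9→11 (15<20); rewire 10→11 (16<19)
17. q=(36,1) nearest=5 d=19 new=(22,12) → blocked by [19,29]×[14,18], reject
18. q=(41,10) nearest=5 d=24 new=(22,12) → blocked by [19,29]×[14,18], reject
19. q=(36,16) nearest=5 d=19 new=(22,16) → blocked by [19,29]×[14,18], reject
20. q=(19,10) nearest=8 d=3 new=(19,10) → add node 12 parent=8 cost=20
21. q=(37,8) nearest=12 d=18 new=(24,8) → add node 13 parent=12 cost=25
22. q=(6,7) nearest=2 d=1 new=(6,7) → add node 14 parent=2 cost=8
23. q=(13,7) nearest=10 d=3 new=(13,7) → add node 15 parent=10 cost=19
24. q=(35,3) nearest=13 d=11 new=(29,3) → blocked by [23,30]×[2,5], reject
25. q=(10,12) nearest=3 d=2 new=(10,12) → add node 16 parent=3 cost=14

Node count: 17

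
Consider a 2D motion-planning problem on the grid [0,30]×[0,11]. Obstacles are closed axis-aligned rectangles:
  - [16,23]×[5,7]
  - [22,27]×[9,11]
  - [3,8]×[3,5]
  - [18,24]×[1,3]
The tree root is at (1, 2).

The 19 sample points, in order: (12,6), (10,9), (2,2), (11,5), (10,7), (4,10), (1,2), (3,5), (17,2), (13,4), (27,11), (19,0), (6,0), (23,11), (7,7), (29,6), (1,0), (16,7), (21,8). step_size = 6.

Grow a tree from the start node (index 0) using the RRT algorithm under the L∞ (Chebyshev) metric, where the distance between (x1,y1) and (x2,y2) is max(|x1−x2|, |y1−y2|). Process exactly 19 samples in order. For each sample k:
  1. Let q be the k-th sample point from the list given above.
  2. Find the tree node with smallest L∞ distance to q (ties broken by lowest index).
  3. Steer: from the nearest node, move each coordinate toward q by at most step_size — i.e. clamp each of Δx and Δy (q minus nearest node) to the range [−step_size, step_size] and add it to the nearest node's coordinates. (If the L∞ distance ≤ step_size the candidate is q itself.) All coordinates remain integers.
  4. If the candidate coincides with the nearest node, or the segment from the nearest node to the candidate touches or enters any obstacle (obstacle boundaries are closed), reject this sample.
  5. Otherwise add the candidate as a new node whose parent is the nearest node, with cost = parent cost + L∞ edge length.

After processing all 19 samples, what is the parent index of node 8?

1. q=(12,6) nearest=0 d=11 new=(7,6) → blocked by [3,8]×[3,5], reject
2. q=(10,9) nearest=0 d=9 new=(7,8) → blocked by [3,8]×[3,5], reject
3. q=(2,2) nearest=0 d=1 new=(2,2) → add node 1 parent=0 cost=1
4. q=(11,5) nearest=1 d=9 new=(8,5) → blocked by [3,8]×[3,5], reject
5. q=(10,7) nearest=1 d=8 new=(8,7) → blocked by [3,8]×[3,5], reject
6. q=(4,10) nearest=0 d=8 new=(4,8) → add node 2 parent=0 cost=6
7. q=(1,2) nearest=0 d=0 → coincident, reject
8. q=(3,5) nearest=0 d=3 new=(3,5) → blocked by [3,8]×[3,5], reject
9. q=(17,2) nearest=2 d=13 new=(10,2) → blocked by [3,8]×[3,5], reject
10. q=(13,4) nearest=2 d=9 new=(10,4) → add node 3 parent=2 cost=12
11. q=(27,11) nearest=3 d=17 new=(16,10) → add node 4 parent=3 cost=18
12. q=(19,0) nearest=3 d=9 new=(16,0) → add node 5 parent=3 cost=18
13. q=(6,0) nearest=1 d=4 new=(6,0) → add node 6 parent=1 cost=5
14. q=(23,11) nearest=4 d=7 new=(22,11) → blocked by [22,27]×[9,11], reject
15. q=(7,7) nearest=2 d=3 new=(7,7) → add node 7 parent=2 cost=9
16. q=(29,6) nearest=4 d=13 new=(22,6) → blocked by [16,23]×[5,7], reject
17. q=(1,0) nearest=0 d=2 new=(1,0) → add node 8 parent=0 cost=2
18. q=(16,7) nearest=4 d=3 new=(16,7) → blocked by [16,23]×[5,7], reject
19. q=(21,8) nearest=4 d=5 new=(21,8) → add node 9 parent=4 cost=23

Parent of node 8: 0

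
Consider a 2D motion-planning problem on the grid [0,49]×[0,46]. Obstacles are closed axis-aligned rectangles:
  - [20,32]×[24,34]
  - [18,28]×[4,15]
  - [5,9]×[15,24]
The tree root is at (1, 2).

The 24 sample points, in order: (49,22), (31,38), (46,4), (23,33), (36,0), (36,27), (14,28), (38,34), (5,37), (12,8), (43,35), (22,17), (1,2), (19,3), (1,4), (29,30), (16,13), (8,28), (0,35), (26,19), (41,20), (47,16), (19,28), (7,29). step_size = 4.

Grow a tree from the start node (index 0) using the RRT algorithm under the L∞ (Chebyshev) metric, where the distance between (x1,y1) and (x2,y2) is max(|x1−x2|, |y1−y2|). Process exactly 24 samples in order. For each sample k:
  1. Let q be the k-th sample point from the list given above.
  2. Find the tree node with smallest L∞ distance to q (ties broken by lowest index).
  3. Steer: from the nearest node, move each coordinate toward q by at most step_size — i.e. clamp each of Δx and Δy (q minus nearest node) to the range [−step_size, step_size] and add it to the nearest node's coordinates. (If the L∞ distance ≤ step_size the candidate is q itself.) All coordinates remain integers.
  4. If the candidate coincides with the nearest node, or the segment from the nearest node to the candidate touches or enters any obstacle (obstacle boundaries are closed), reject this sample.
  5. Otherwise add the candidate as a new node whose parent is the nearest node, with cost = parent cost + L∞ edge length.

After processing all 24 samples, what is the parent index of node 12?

Parent of node 12: 7

1. q=(49,22) nearest=0 d=48 new=(5,6) → add node 1 parent=0 cost=4
2. q=(31,38) nearest=1 d=32 new=(9,10) → add node 2 parent=1 cost=8
3. q=(46,4) nearest=2 d=37 new=(13,6) → add node 3 parent=2 cost=12
4. q=(23,33) nearest=2 d=23 new=(13,14) → add node 4 parent=2 cost=12
5. q=(36,0) nearest=3 d=23 new=(17,2) → add node 5 parent=3 cost=16
6. q=(36,27) nearest=3 d=23 new=(17,10) → add node 6 parent=3 cost=16
7. q=(14,28) nearest=4 d=14 new=(14,18) → add node 7 parent=4 cost=16
8. q=(38,34) nearest=6 d=24 new=(21,14) → blocked by [18,28]×[4,15], reject
9. q=(5,37) nearest=7 d=19 new=(10,22) → add node 8 parent=7 cost=20
10. q=(12,8) nearest=3 d=2 new=(12,8) → add node 9 parent=3 cost=14
11. q=(43,35) nearest=6 d=26 new=(21,14) → blocked by [18,28]×[4,15], reject
12. q=(22,17) nearest=6 d=7 new=(21,14) → blocked by [18,28]×[4,15], reject
13. q=(1,2) nearest=0 d=0 → coincident, reject
14. q=(19,3) nearest=5 d=2 new=(19,3) → add node 10 parent=5 cost=18
15. q=(1,4) nearest=0 d=2 new=(1,4) → add node 11 parent=0 cost=2
16. q=(29,30) nearest=7 d=15 new=(18,22) → add node 12 parent=7 cost=20
17. q=(16,13) nearest=4 d=3 new=(16,13) → add node 13 parent=4 cost=15
18. q=(8,28) nearest=8 d=6 new=(8,26) → blocked by [5,9]×[15,24], reject
19. q=(0,35) nearest=8 d=13 new=(6,26) → blocked by [5,9]×[15,24], reject
20. q=(26,19) nearest=12 d=8 new=(22,19) → add node 14 parent=12 cost=24
21. q=(41,20) nearest=14 d=19 new=(26,20) → add node 15 parent=14 cost=28
22. q=(47,16) nearest=15 d=21 new=(30,16) → add node 16 parent=15 cost=32
23. q=(19,28) nearest=12 d=6 new=(19,26) → add node 17 parent=12 cost=24
24. q=(7,29) nearest=8 d=7 new=(7,26) → blocked by [5,9]×[15,24], reject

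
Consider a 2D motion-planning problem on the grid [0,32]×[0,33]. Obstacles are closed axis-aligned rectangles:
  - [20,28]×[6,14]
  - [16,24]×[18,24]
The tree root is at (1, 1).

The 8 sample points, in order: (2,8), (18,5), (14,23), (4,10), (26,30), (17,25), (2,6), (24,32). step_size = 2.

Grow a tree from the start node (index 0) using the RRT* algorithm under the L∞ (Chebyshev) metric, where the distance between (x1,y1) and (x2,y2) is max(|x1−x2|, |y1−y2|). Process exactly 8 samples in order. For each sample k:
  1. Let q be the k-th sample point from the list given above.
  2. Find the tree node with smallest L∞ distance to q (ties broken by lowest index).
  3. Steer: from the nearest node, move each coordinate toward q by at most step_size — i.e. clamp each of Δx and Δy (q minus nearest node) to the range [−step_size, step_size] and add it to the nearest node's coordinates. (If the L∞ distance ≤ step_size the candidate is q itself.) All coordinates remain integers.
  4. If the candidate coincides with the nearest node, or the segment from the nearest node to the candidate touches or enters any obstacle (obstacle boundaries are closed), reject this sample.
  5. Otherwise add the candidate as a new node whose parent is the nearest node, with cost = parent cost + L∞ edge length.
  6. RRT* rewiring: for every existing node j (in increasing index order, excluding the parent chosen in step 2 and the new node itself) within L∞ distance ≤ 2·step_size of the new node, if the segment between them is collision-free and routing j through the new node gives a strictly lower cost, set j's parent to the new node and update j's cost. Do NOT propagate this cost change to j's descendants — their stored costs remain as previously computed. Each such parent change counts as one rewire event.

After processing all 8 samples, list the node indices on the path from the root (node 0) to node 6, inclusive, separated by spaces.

Path: 0 1 2 3 4 5 6

1. q=(2,8) nearest=0 d=7 new=(2,3) → add node 1 parent=0 cost=2
2. q=(18,5) nearest=1 d=16 new=(4,5) → add node 2 parent=1 cost=4
3. q=(14,23) nearest=2 d=18 new=(6,7) → add node 3 parent=2 cost=6
4. q=(4,10) nearest=3 d=3 new=(4,9) → add node 4 parent=3 cost=8
5. q=(26,30) nearest=4 d=22 new=(6,11) → add node 5 parent=4 cost=10
6. q=(17,25) nearest=5 d=14 new=(8,13) → add node 6 parent=5 cost=12
7. q=(2,6) nearest=2 d=2 new=(2,6) → add node 7 parent=2 cost=6
8. q=(24,32) nearest=6 d=19 new=(10,15) → add node 8 parent=6 cost=14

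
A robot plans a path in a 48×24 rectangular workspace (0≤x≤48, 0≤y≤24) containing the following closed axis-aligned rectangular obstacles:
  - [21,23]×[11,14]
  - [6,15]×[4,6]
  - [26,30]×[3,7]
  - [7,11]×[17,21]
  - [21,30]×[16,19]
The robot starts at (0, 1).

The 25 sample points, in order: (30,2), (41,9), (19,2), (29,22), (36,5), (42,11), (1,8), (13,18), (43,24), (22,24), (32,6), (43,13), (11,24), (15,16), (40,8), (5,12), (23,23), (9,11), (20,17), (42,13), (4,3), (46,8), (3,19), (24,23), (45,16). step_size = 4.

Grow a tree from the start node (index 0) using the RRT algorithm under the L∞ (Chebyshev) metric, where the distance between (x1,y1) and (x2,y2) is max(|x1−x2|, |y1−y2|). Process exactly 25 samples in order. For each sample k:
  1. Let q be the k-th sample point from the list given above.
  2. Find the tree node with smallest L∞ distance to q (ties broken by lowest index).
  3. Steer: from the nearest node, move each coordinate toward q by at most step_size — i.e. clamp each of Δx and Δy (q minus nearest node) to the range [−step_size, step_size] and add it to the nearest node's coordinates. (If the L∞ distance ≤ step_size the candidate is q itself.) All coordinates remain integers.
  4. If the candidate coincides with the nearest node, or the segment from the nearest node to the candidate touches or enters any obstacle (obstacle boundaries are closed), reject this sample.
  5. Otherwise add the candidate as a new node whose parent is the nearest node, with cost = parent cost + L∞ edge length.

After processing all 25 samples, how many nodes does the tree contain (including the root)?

1. q=(30,2) nearest=0 d=30 new=(4,2) → add node 1 parent=0 cost=4
2. q=(41,9) nearest=1 d=37 new=(8,6) → blocked by [6,15]×[4,6], reject
3. q=(19,2) nearest=1 d=15 new=(8,2) → add node 2 parent=1 cost=8
4. q=(29,22) nearest=2 d=21 new=(12,6) → blocked by [6,15]×[4,6], reject
5. q=(36,5) nearest=2 d=28 new=(12,5) → blocked by [6,15]×[4,6], reject
6. q=(42,11) nearest=2 d=34 new=(12,6) → blocked by [6,15]×[4,6], reject
7. q=(1,8) nearest=1 d=6 new=(1,6) → add node 3 parent=1 cost=8
8. q=(13,18) nearest=3 d=12 new=(5,10) → add node 4 parent=3 cost=12
9. q=(43,24) nearest=2 d=35 new=(12,6) → blocked by [6,15]×[4,6], reject
10. q=(22,24) nearest=4 d=17 new=(9,14) → add node 5 parent=4 cost=16
11. q=(32,6) nearest=5 d=23 new=(13,10) → add node 6 parent=5 cost=20
12. q=(43,13) nearest=6 d=30 new=(17,13) → add node 7 parent=6 cost=24
13. q=(11,24) nearest=5 d=10 new=(11,18) → blocked by [7,11]×[17,21], reject
14. q=(15,16) nearest=7 d=3 new=(15,16) → add node 8 parent=7 cost=27
15. q=(40,8) nearest=7 d=23 new=(21,9) → add node 9 parent=7 cost=28
16. q=(5,12) nearest=4 d=2 new=(5,12) → add node 10 parent=4 cost=14
17. q=(23,23) nearest=8 d=8 new=(19,20) → add node 11 parent=8 cost=31
18. q=(9,11) nearest=5 d=3 new=(9,11) → add node 12 parent=5 cost=19
19. q=(20,17) nearest=11 d=3 new=(20,17) → add node 13 parent=11 cost=34
20. q=(42,13) nearest=9 d=21 new=(25,13) → blocked by [21,23]×[11,14], reject
21. q=(4,3) nearest=1 d=1 new=(4,3) → add node 14 parent=1 cost=5
22. q=(46,8) nearest=9 d=25 new=(25,8) → add node 15 parent=9 cost=32
23. q=(3,19) nearest=5 d=6 new=(5,18) → add node 16 parent=5 cost=20
24. q=(24,23) nearest=11 d=5 new=(23,23) → add node 17 parent=11 cost=35
25. q=(45,16) nearest=15 d=20 new=(29,12) → add node 18 parent=15 cost=36

Node count: 19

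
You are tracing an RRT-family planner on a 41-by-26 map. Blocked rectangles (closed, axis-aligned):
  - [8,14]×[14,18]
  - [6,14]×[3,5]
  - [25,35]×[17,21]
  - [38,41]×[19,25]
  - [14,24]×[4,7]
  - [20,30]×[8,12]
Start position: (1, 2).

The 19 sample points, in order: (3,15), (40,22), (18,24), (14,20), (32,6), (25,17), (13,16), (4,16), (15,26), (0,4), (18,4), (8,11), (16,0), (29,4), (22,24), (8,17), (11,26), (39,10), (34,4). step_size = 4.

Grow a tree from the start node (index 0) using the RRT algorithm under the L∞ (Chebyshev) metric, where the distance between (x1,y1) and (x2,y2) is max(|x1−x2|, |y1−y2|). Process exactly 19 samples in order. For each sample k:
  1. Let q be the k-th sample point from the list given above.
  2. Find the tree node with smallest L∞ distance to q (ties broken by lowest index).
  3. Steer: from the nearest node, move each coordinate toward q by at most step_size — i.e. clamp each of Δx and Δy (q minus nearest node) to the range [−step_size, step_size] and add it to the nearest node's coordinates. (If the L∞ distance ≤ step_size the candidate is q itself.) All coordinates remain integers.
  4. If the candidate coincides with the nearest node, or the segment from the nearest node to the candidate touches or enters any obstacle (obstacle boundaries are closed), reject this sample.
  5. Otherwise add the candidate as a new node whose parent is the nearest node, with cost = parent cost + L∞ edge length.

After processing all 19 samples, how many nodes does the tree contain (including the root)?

1. q=(3,15) nearest=0 d=13 new=(3,6) → add node 1 parent=0 cost=4
2. q=(40,22) nearest=1 d=37 new=(7,10) → add node 2 parent=1 cost=8
3. q=(18,24) nearest=2 d=14 new=(11,14) → blocked by [8,14]×[14,18], reject
4. q=(14,20) nearest=2 d=10 new=(11,14) → blocked by [8,14]×[14,18], reject
5. q=(32,6) nearest=2 d=25 new=(11,6) → add node 3 parent=2 cost=12
6. q=(25,17) nearest=3 d=14 new=(15,10) → add node 4 parent=3 cost=16
7. q=(13,16) nearest=2 d=6 new=(11,14) → blocked by [8,14]×[14,18], reject
8. q=(4,16) nearest=2 d=6 new=(4,14) → add node 5 parent=2 cost=12
9. q=(15,26) nearest=5 d=12 new=(8,18) → blocked by [8,14]×[14,18], reject
10. q=(0,4) nearest=0 d=2 new=(0,4) → add node 6 parent=0 cost=2
11. q=(18,4) nearest=4 d=6 new=(18,6) → blocked by [14,24]×[4,7], reject
12. q=(8,11) nearest=2 d=1 new=(8,11) → add node 7 parent=2 cost=9
13. q=(16,0) nearest=3 d=6 new=(15,2) → blocked by [6,14]×[3,5], reject
14. q=(29,4) nearest=4 d=14 new=(19,6) → blocked by [14,24]×[4,7], reject
15. q=(22,24) nearest=4 d=14 new=(19,14) → add node 8 parent=4 cost=20
16. q=(8,17) nearest=5 d=4 new=(8,17) → blocked by [8,14]×[14,18], reject
17. q=(11,26) nearest=5 d=12 new=(8,18) → blocked by [8,14]×[14,18], reject
18. q=(39,10) nearest=8 d=20 new=(23,10) → blocked by [20,30]×[8,12], reject
19. q=(34,4) nearest=8 d=15 new=(23,10) → blocked by [20,30]×[8,12], reject

Node count: 9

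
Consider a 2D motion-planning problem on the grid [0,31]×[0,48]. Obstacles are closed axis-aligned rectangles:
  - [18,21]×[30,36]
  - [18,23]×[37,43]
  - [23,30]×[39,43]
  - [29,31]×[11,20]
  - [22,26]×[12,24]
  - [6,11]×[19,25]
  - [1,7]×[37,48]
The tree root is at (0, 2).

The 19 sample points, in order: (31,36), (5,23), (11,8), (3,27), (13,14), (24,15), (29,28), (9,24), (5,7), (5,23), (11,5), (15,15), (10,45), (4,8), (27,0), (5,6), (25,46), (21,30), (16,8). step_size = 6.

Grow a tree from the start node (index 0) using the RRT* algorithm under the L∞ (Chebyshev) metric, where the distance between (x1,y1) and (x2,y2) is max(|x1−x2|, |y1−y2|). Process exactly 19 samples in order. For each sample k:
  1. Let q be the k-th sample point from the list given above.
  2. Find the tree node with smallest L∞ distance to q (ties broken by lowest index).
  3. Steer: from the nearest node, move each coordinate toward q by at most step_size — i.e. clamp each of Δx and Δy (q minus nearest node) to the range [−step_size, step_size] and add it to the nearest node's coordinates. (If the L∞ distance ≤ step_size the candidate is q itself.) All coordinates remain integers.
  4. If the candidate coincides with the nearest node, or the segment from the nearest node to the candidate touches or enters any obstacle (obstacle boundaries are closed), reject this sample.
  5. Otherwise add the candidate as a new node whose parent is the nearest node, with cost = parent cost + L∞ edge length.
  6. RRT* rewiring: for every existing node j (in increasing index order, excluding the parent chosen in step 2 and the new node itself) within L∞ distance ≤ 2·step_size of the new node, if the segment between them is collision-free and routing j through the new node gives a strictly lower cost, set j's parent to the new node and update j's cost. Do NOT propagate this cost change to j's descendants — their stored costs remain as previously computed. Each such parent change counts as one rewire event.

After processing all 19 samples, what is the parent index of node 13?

Parent of node 13: 7

1. q=(31,36) nearest=0 d=34 new=(6,8) → add node 1 parent=0 cost=6
2. q=(5,23) nearest=1 d=15 new=(5,14) → add node 2 parent=1 cost=12
3. q=(11,8) nearest=1 d=5 new=(11,8) → add node 3 parent=1 cost=11
4. q=(3,27) nearest=2 d=13 new=(3,20) → add node 4 parent=2 cost=18
5. q=(13,14) nearest=3 d=6 new=(13,14) → add node 5 parent=3 cost=17
6. q=(24,15) nearest=5 d=11 new=(19,15) → add node 6 parent=5 cost=23
7. q=(29,28) nearest=6 d=13 new=(25,21) → blocked by [22,26]×[12,24], reject
8. q=(9,24) nearest=4 d=6 new=(9,24) → blocked by [6,11]×[19,25], reject
9. q=(5,7) nearest=1 d=1 new=(5,7) → add node 7 parent=1 cost=7; rewire 5→7 (15<17)
10. q=(5,23) nearest=4 d=3 new=(5,23) → add node 8 parent=4 cost=21
11. q=(11,5) nearest=3 d=3 new=(11,5) → add node 9 parent=3 cost=14
12. q=(15,15) nearest=5 d=2 new=(15,15) → add node 10 parent=5 cost=17; rewire 6→10 (21<23)
13. q=(10,45) nearest=8 d=22 new=(10,29) → blocked by [6,11]×[19,25], reject
14. q=(4,8) nearest=7 d=1 new=(4,8) → add node 11 parent=7 cost=8
15. q=(27,0) nearest=5 d=14 new=(19,8) → add node 12 parent=5 cost=21
16. q=(5,6) nearest=7 d=1 new=(5,6) → add node 13 parent=7 cost=8
17. q=(25,46) nearest=8 d=23 new=(11,29) → blocked by [6,11]×[19,25], reject
18. q=(21,30) nearest=6 d=15 new=(21,21) → add node 14 parent=6 cost=27
19. q=(16,8) nearest=12 d=3 new=(16,8) → add node 15 parent=12 cost=24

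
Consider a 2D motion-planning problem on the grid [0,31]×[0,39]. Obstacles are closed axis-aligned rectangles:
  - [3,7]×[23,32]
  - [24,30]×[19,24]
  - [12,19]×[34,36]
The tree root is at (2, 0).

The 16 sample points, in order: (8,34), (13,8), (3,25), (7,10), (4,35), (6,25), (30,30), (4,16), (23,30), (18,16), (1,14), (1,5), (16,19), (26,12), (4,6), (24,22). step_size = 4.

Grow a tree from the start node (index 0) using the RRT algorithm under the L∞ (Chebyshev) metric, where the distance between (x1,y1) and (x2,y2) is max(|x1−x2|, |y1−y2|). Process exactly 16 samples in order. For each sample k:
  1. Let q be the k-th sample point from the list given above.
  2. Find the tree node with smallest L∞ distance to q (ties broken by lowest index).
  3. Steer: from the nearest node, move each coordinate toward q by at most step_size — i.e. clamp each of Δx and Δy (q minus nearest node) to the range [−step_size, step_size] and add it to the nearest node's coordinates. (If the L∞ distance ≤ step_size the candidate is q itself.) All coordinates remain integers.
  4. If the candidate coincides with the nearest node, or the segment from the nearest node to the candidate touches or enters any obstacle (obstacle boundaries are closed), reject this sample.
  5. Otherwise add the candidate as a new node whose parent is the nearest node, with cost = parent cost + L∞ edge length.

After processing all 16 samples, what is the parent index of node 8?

1. q=(8,34) nearest=0 d=34 new=(6,4) → add node 1 parent=0 cost=4
2. q=(13,8) nearest=1 d=7 new=(10,8) → add node 2 parent=1 cost=8
3. q=(3,25) nearest=2 d=17 new=(6,12) → add node 3 parent=2 cost=12
4. q=(7,10) nearest=3 d=2 new=(7,10) → add node 4 parent=3 cost=14
5. q=(4,35) nearest=3 d=23 new=(4,16) → add node 5 parent=3 cost=16
6. q=(6,25) nearest=5 d=9 new=(6,20) → add node 6 parent=5 cost=20
7. q=(30,30) nearest=2 d=22 new=(14,12) → add node 7 parent=2 cost=12
8. q=(4,16) nearest=5 d=0 → coincident, reject
9. q=(23,30) nearest=6 d=17 new=(10,24) → add node 8 parent=6 cost=24
10. q=(18,16) nearest=7 d=4 new=(18,16) → add node 9 parent=7 cost=16
11. q=(1,14) nearest=5 d=3 new=(1,14) → add node 10 parent=5 cost=19
12. q=(1,5) nearest=0 d=5 new=(1,4) → add node 11 parent=0 cost=4
13. q=(16,19) nearest=9 d=3 new=(16,19) → add node 12 parent=9 cost=19
14. q=(26,12) nearest=9 d=8 new=(22,12) → add node 13 parent=9 cost=20
15. q=(4,6) nearest=1 d=2 new=(4,6) → add node 14 parent=1 cost=6
16. q=(24,22) nearest=9 d=6 new=(22,20) → add node 15 parent=9 cost=20

Parent of node 8: 6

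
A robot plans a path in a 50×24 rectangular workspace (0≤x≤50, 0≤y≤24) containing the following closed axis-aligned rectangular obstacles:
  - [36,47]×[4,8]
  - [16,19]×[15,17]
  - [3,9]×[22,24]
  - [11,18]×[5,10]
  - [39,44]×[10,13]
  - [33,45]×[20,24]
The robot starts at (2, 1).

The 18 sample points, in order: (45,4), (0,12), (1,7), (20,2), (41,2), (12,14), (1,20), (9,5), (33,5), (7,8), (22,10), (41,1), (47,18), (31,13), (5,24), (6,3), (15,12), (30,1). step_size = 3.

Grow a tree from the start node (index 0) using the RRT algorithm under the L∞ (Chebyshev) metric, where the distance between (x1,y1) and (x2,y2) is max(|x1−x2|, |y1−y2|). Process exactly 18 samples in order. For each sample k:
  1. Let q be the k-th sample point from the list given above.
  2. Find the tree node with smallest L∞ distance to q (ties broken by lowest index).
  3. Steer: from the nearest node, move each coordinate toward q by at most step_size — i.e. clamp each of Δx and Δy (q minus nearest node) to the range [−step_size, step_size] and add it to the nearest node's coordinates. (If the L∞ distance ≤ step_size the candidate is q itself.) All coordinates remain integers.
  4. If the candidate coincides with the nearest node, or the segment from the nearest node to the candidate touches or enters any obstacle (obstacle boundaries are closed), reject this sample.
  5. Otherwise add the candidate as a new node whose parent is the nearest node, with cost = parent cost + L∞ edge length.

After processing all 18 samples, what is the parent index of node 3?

1. q=(45,4) nearest=0 d=43 new=(5,4) → add node 1 parent=0 cost=3
2. q=(0,12) nearest=1 d=8 new=(2,7) → add node 2 parent=1 cost=6
3. q=(1,7) nearest=2 d=1 new=(1,7) → add node 3 parent=2 cost=7
4. q=(20,2) nearest=1 d=15 new=(8,2) → add node 4 parent=1 cost=6
5. q=(41,2) nearest=4 d=33 new=(11,2) → add node 5 parent=4 cost=9
6. q=(12,14) nearest=1 d=10 new=(8,7) → add node 6 parent=1 cost=6
7. q=(1,20) nearest=2 d=13 new=(1,10) → add node 7 parent=2 cost=9
8. q=(9,5) nearest=6 d=2 new=(9,5) → add node 8 parent=6 cost=8
9. q=(33,5) nearest=5 d=22 new=(14,5) → blocked by [11,18]×[5,10], reject
10. q=(7,8) nearest=6 d=1 new=(7,8) → add node 9 parent=6 cost=7
11. q=(22,10) nearest=5 d=11 new=(14,5) → blocked by [11,18]×[5,10], reject
12. q=(41,1) nearest=5 d=30 new=(14,1) → add node 10 parent=5 cost=12
13. q=(47,18) nearest=10 d=33 new=(17,4) → add node 11 parent=10 cost=15
14. q=(31,13) nearest=11 d=14 new=(20,7) → blocked by [11,18]×[5,10], reject
15. q=(5,24) nearest=7 d=14 new=(4,13) → add node 12 parent=7 cost=12
16. q=(6,3) nearest=1 d=1 new=(6,3) → add node 13 parent=1 cost=4
17. q=(15,12) nearest=6 d=7 new=(11,10) → blocked by [11,18]×[5,10], reject
18. q=(30,1) nearest=11 d=13 new=(20,1) → add node 14 parent=11 cost=18

Parent of node 3: 2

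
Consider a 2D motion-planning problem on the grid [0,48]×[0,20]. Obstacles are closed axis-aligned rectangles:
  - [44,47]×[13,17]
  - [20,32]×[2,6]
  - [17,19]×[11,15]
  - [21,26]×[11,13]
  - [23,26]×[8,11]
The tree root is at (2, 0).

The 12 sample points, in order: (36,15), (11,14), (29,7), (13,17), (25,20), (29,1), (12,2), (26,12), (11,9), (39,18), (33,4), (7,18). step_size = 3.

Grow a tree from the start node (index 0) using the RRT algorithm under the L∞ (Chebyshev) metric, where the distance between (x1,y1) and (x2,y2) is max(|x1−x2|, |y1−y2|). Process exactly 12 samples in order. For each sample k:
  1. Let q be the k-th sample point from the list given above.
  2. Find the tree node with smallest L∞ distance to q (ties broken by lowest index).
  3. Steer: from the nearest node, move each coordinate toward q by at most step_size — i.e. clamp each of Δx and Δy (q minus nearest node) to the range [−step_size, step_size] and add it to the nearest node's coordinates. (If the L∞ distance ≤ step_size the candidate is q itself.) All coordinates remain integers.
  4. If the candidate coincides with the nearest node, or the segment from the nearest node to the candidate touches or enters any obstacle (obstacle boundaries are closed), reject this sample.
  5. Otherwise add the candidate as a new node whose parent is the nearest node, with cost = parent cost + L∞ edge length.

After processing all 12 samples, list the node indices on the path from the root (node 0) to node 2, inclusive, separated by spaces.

1. q=(36,15) nearest=0 d=34 new=(5,3) → add node 1 parent=0 cost=3
2. q=(11,14) nearest=1 d=11 new=(8,6) → add node 2 parent=1 cost=6
3. q=(29,7) nearest=2 d=21 new=(11,7) → add node 3 parent=2 cost=9
4. q=(13,17) nearest=3 d=10 new=(13,10) → add node 4 parent=3 cost=12
5. q=(25,20) nearest=4 d=12 new=(16,13) → add node 5 parent=4 cost=15
6. q=(29,1) nearest=5 d=13 new=(19,10) → blocked by [17,19]×[11,15], reject
7. q=(12,2) nearest=2 d=4 new=(11,3) → add node 6 parent=2 cost=9
8. q=(26,12) nearest=5 d=10 new=(19,12) → blocked by [17,19]×[11,15], reject
9. q=(11,9) nearest=3 d=2 new=(11,9) → add node 7 parent=3 cost=11
10. q=(39,18) nearest=5 d=23 new=(19,16) → blocked by [17,19]×[11,15], reject
11. q=(33,4) nearest=5 d=17 new=(19,10) → blocked by [17,19]×[11,15], reject
12. q=(7,18) nearest=4 d=8 new=(10,13) → add node 8 parent=4 cost=15

Path: 0 1 2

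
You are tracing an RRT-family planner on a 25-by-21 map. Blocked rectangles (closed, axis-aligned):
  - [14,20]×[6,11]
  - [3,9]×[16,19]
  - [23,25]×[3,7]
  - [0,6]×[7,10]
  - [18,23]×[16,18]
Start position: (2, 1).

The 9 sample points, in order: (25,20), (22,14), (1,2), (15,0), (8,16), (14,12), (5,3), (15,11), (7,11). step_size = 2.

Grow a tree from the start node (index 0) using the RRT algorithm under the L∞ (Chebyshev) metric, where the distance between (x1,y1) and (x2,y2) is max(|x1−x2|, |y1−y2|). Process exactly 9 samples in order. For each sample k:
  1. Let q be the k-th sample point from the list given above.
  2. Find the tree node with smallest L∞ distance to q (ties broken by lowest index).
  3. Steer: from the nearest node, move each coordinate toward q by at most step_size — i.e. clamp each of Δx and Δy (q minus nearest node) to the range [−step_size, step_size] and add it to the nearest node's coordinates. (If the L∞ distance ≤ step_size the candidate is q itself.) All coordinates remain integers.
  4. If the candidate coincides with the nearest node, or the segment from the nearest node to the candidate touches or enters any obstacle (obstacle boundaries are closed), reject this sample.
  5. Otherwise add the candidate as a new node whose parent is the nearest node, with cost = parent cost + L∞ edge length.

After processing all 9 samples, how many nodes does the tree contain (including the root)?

Node count: 10

1. q=(25,20) nearest=0 d=23 new=(4,3) → add node 1 parent=0 cost=2
2. q=(22,14) nearest=1 d=18 new=(6,5) → add node 2 parent=1 cost=4
3. q=(1,2) nearest=0 d=1 new=(1,2) → add node 3 parent=0 cost=1
4. q=(15,0) nearest=2 d=9 new=(8,3) → add node 4 parent=2 cost=6
5. q=(8,16) nearest=2 d=11 new=(8,7) → add node 5 parent=2 cost=6
6. q=(14,12) nearest=5 d=6 new=(10,9) → add node 6 parent=5 cost=8
7. q=(5,3) nearest=1 d=1 new=(5,3) → add node 7 parent=1 cost=3
8. q=(15,11) nearest=6 d=5 new=(12,11) → add node 8 parent=6 cost=10
9. q=(7,11) nearest=6 d=3 new=(8,11) → add node 9 parent=6 cost=10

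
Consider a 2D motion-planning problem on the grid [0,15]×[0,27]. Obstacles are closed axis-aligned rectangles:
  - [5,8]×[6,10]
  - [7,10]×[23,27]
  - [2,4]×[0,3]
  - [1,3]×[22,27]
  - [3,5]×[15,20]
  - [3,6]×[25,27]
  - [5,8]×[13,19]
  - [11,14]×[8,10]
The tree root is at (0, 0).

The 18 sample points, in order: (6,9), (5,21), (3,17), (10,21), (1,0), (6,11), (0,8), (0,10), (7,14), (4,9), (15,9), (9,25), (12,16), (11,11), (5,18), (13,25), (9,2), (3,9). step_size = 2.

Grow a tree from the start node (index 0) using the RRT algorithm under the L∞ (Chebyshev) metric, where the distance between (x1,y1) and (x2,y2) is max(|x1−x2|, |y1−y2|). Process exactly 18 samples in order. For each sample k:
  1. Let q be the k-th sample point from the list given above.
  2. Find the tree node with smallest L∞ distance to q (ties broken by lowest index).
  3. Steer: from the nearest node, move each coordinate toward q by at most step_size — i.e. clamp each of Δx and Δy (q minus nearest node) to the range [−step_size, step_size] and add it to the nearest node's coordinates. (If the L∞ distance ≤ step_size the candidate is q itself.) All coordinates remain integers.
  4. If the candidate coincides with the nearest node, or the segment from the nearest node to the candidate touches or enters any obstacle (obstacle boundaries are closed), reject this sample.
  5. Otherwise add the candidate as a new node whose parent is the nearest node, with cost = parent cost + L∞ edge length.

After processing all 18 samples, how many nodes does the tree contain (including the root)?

1. q=(6,9) nearest=0 d=9 new=(2,2) → blocked by [2,4]×[0,3], reject
2. q=(5,21) nearest=0 d=21 new=(2,2) → blocked by [2,4]×[0,3], reject
3. q=(3,17) nearest=0 d=17 new=(2,2) → blocked by [2,4]×[0,3], reject
4. q=(10,21) nearest=0 d=21 new=(2,2) → blocked by [2,4]×[0,3], reject
5. q=(1,0) nearest=0 d=1 new=(1,0) → add node 1 parent=0 cost=1
6. q=(6,11) nearest=0 d=11 new=(2,2) → blocked by [2,4]×[0,3], reject
7. q=(0,8) nearest=0 d=8 new=(0,2) → add node 2 parent=0 cost=2
8. q=(0,10) nearest=2 d=8 new=(0,4) → add node 3 parent=2 cost=4
9. q=(7,14) nearest=3 d=10 new=(2,6) → add node 4 parent=3 cost=6
10. q=(4,9) nearest=4 d=3 new=(4,8) → add node 5 parent=4 cost=8
11. q=(15,9) nearest=5 d=11 new=(6,9) → blocked by [5,8]×[6,10], reject
12. q=(9,25) nearest=5 d=17 new=(6,10) → blocked by [5,8]×[6,10], reject
13. q=(12,16) nearest=5 d=8 new=(6,10) → blocked by [5,8]×[6,10], reject
14. q=(11,11) nearest=5 d=7 new=(6,10) → blocked by [5,8]×[6,10], reject
15. q=(5,18) nearest=5 d=10 new=(5,10) → blocked by [5,8]×[6,10], reject
16. q=(13,25) nearest=5 d=17 new=(6,10) → blocked by [5,8]×[6,10], reject
17. q=(9,2) nearest=5 d=6 new=(6,6) → blocked by [5,8]×[6,10], reject
18. q=(3,9) nearest=5 d=1 new=(3,9) → add node 6 parent=5 cost=9

Node count: 7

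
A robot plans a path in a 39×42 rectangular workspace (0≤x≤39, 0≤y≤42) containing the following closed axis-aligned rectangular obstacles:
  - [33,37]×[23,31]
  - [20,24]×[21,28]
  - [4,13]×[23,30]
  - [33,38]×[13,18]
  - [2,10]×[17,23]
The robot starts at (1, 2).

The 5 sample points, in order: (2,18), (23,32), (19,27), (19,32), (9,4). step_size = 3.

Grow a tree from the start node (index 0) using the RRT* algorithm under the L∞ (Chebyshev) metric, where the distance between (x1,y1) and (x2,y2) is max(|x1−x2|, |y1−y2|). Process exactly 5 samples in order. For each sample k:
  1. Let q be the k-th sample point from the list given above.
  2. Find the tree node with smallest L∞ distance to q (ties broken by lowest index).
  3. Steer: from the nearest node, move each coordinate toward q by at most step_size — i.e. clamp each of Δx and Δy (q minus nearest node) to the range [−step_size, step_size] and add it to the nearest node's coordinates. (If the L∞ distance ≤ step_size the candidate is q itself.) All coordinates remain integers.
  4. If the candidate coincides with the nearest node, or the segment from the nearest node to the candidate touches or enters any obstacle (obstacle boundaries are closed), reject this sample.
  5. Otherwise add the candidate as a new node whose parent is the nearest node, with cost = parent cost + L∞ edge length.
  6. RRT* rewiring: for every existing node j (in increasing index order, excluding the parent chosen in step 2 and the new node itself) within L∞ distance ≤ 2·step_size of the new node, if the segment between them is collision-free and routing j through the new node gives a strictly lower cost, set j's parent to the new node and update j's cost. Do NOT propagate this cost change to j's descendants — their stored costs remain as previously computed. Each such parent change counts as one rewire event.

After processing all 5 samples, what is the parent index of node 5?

1. q=(2,18) nearest=0 d=16 new=(2,5) → add node 1 parent=0 cost=3
2. q=(23,32) nearest=1 d=27 new=(5,8) → add node 2 parent=1 cost=6
3. q=(19,27) nearest=2 d=19 new=(8,11) → add node 3 parent=2 cost=9
4. q=(19,32) nearest=3 d=21 new=(11,14) → add node 4 parent=3 cost=12
5. q=(9,4) nearest=2 d=4 new=(8,5) → add node 5 parent=2 cost=9

Parent of node 5: 2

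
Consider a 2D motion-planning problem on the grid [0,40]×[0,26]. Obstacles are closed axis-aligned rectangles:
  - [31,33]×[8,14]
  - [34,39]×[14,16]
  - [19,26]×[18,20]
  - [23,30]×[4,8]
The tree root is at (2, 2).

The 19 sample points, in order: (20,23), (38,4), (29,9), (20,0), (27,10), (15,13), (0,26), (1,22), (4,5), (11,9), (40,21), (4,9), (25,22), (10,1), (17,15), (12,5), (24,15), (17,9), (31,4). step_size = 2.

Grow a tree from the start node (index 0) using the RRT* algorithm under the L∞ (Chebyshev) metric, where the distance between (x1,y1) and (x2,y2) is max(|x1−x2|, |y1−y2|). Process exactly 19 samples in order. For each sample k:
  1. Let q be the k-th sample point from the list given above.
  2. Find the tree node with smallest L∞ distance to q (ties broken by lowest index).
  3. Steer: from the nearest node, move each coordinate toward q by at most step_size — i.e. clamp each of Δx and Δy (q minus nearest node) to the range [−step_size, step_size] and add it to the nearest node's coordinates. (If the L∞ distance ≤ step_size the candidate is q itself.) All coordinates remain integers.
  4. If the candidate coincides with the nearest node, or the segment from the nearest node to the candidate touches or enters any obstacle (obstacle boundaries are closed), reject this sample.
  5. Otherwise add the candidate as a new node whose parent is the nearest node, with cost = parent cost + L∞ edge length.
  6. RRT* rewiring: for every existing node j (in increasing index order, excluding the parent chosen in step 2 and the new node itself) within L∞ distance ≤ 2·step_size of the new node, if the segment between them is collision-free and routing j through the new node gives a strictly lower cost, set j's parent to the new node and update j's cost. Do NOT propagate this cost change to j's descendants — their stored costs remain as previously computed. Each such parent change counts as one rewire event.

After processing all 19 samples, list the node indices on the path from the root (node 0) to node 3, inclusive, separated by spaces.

Path: 0 1 2 3

1. q=(20,23) nearest=0 d=21 new=(4,4) → add node 1 parent=0 cost=2
2. q=(38,4) nearest=1 d=34 new=(6,4) → add node 2 parent=1 cost=4
3. q=(29,9) nearest=2 d=23 new=(8,6) → add node 3 parent=2 cost=6
4. q=(20,0) nearest=3 d=12 new=(10,4) → add node 4 parent=3 cost=8
5. q=(27,10) nearest=4 d=17 new=(12,6) → add node 5 parent=4 cost=10
6. q=(15,13) nearest=3 d=7 new=(10,8) → add node 6 parent=3 cost=8
7. q=(0,26) nearest=6 d=18 new=(8,10) → add node 7 parent=6 cost=10
8. q=(1,22) nearest=7 d=12 new=(6,12) → add node 8 parent=7 cost=12
9. q=(4,5) nearest=1 d=1 new=(4,5) → add node 9 parent=1 cost=3
10. q=(11,9) nearest=6 d=1 new=(11,9) → add node 10 parent=6 cost=9
11. q=(40,21) nearest=5 d=28 new=(14,8) → add node 11 parent=5 cost=12
12. q=(4,9) nearest=8 d=3 new=(4,10) → add node 12 parent=8 cost=14
13. q=(25,22) nearest=10 d=14 new=(13,11) → add node 13 parent=10 cost=11
14. q=(10,1) nearest=4 d=3 new=(10,2) → add node 14 parent=4 cost=10
15. q=(17,15) nearest=13 d=4 new=(15,13) → add node 15 parent=13 cost=13
16. q=(12,5) nearest=5 d=1 new=(12,5) → add node 16 parent=5 cost=11
17. q=(24,15) nearest=15 d=9 new=(17,15) → add node 17 parent=15 cost=15
18. q=(17,9) nearest=11 d=3 new=(16,9) → add node 18 parent=11 cost=14
19. q=(31,4) nearest=17 d=14 new=(19,13) → add node 19 parent=17 cost=17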